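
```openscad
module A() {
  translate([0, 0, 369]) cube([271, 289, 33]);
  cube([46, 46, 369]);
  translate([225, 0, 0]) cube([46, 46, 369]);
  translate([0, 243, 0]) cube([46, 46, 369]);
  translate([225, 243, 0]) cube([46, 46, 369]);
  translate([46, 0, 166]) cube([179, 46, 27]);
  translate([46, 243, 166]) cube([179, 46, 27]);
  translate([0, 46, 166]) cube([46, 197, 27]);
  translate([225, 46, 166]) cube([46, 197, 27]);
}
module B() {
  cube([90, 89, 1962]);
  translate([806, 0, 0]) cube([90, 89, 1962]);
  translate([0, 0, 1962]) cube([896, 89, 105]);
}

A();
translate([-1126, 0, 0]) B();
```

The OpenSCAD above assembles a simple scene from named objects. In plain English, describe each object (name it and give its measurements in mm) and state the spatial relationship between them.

A is a simple wooden stool: a rectangular seat 271 mm (x) by 289 mm (y), 33 mm thick, top face at z = 402 mm, on four square legs, each 46×46 mm in cross-section. The legs rest on z = 0, each flush with a corner of the seat. Four stretchers, 46 mm wide and 27 mm tall, connect adjacent legs with their undersides at z = 166 mm, each running between the inner faces of the legs it joins and aligned with the legs' outer faces on the other axis.

B is a door frame. The clear opening is 716 mm wide and 1962 mm high. Two 90 mm wide jambs, 89 mm deep, stand either side of the opening from the floor to the top of the opening. A 105 mm thick head sits across the top of both jambs, spanning the full outside width of the frame.

The door frame is on the floor beside the stool on its −x side.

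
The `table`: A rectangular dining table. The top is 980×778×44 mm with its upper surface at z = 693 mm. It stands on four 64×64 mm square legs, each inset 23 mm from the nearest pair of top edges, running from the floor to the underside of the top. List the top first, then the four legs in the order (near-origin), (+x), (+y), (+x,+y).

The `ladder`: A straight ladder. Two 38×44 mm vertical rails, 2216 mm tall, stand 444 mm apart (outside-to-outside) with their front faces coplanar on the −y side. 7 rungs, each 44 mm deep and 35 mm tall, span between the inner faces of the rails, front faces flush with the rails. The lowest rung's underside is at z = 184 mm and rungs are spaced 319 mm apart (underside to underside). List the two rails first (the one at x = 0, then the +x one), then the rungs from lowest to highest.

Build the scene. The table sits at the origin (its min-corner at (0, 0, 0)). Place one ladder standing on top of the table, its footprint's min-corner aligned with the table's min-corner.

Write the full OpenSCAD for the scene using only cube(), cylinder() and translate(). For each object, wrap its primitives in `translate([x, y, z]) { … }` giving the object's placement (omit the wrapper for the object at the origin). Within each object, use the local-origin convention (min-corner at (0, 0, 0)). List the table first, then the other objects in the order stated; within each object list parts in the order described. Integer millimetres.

translate([0, 0, 649]) cube([980, 778, 44]);
translate([23, 23, 0]) cube([64, 64, 649]);
translate([893, 23, 0]) cube([64, 64, 649]);
translate([23, 691, 0]) cube([64, 64, 649]);
translate([893, 691, 0]) cube([64, 64, 649]);
translate([0, 0, 693]) {
  cube([38, 44, 2216]);
  translate([406, 0, 0]) cube([38, 44, 2216]);
  translate([38, 0, 184]) cube([368, 44, 35]);
  translate([38, 0, 503]) cube([368, 44, 35]);
  translate([38, 0, 822]) cube([368, 44, 35]);
  translate([38, 0, 1141]) cube([368, 44, 35]);
  translate([38, 0, 1460]) cube([368, 44, 35]);
  translate([38, 0, 1779]) cube([368, 44, 35]);
  translate([38, 0, 2098]) cube([368, 44, 35]);
}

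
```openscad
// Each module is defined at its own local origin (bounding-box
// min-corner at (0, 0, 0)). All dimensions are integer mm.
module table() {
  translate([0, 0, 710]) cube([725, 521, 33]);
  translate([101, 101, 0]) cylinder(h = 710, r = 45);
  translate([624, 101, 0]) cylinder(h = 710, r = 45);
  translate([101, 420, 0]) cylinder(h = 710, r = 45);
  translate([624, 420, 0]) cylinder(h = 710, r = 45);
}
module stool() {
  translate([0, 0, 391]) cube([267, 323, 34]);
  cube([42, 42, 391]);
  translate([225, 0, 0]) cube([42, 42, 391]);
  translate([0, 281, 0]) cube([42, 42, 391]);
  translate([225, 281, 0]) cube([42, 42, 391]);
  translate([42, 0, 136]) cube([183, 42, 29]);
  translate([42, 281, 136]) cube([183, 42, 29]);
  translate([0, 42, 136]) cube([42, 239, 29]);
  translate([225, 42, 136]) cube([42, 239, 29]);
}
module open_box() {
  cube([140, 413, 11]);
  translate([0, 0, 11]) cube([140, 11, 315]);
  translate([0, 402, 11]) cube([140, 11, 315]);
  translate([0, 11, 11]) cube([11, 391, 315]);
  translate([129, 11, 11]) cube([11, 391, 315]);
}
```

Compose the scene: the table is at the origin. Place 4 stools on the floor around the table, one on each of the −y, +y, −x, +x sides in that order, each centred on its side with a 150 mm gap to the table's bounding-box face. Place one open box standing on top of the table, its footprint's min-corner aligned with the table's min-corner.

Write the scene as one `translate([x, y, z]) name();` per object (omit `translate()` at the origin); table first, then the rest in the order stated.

table();
translate([229, -473, 0]) stool();
translate([229, 671, 0]) stool();
translate([-417, 99, 0]) stool();
translate([875, 99, 0]) stool();
translate([0, 0, 743]) open_box();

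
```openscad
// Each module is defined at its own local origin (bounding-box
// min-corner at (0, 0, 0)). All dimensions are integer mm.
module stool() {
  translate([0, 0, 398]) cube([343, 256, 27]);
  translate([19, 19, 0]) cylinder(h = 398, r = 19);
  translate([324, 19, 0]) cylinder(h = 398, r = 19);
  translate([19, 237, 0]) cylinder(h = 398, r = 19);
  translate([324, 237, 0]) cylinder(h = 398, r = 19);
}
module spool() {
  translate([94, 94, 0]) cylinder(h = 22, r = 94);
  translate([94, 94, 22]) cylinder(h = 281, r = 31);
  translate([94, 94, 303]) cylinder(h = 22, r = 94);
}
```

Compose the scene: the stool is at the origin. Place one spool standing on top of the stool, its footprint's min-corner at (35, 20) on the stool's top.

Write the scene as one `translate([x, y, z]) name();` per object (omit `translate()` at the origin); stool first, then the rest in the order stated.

stool();
translate([35, 20, 425]) spool();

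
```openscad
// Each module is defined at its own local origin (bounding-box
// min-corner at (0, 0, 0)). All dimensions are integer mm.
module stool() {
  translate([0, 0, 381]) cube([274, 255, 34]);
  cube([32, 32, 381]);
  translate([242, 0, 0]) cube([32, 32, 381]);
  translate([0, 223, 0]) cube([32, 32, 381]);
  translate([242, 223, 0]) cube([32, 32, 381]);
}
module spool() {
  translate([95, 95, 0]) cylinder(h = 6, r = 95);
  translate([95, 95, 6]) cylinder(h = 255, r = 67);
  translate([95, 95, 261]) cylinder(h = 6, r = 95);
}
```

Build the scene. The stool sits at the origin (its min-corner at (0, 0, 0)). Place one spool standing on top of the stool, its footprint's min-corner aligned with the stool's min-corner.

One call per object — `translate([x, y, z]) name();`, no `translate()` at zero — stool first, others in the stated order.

stool();
translate([0, 0, 415]) spool();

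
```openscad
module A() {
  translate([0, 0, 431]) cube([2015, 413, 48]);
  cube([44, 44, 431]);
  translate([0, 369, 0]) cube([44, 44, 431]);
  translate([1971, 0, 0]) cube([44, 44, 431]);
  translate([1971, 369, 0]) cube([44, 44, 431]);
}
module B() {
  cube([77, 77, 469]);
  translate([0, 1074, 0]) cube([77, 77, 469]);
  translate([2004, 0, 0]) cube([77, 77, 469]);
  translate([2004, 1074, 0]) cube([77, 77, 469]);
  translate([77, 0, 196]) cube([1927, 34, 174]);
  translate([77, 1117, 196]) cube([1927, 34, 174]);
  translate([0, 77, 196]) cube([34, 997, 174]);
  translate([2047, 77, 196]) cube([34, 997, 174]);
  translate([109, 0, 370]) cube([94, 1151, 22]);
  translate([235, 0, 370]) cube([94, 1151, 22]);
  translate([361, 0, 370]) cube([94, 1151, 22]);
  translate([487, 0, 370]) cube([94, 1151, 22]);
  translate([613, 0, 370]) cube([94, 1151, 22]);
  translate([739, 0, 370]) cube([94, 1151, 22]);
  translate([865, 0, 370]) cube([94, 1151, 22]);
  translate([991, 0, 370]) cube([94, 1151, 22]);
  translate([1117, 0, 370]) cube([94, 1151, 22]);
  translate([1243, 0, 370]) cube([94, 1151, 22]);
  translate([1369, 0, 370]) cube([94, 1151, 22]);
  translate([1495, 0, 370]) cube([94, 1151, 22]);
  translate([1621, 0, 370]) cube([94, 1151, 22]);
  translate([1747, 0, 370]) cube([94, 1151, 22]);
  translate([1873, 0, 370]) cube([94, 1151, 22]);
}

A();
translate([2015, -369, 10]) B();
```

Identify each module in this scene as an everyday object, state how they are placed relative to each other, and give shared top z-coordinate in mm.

Both tops at z = 479 mm.

A is a bench. B is a bed frame. The bed frame is beside the bench with their tops flush at z = 479. The shared top z-coordinate is 479 mm.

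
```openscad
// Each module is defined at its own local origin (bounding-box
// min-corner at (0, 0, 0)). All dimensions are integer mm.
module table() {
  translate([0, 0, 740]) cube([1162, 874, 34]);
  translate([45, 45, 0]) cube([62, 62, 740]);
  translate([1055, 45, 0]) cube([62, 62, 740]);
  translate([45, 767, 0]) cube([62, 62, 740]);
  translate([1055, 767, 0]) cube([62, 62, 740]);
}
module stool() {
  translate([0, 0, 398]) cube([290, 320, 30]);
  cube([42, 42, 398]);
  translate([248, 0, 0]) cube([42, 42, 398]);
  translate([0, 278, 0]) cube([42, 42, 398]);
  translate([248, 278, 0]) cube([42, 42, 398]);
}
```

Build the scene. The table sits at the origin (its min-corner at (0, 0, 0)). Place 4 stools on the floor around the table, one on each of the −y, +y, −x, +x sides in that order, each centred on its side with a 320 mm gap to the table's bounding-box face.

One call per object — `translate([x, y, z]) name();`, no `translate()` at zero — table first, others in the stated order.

table();
translate([436, -640, 0]) stool();
translate([436, 1194, 0]) stool();
translate([-610, 277, 0]) stool();
translate([1482, 277, 0]) stool();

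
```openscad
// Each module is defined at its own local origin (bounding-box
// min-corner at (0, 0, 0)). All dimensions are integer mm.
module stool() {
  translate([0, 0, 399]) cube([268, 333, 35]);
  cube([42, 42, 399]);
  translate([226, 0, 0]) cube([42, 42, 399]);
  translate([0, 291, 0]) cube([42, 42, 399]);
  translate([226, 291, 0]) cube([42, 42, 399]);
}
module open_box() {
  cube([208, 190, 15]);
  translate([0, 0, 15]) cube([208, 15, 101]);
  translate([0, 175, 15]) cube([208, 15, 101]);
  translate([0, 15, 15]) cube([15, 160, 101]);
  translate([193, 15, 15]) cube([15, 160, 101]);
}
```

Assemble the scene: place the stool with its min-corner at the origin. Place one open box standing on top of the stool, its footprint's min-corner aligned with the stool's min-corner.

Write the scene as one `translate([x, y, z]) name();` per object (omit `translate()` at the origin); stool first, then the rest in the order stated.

stool();
translate([0, 0, 434]) open_box();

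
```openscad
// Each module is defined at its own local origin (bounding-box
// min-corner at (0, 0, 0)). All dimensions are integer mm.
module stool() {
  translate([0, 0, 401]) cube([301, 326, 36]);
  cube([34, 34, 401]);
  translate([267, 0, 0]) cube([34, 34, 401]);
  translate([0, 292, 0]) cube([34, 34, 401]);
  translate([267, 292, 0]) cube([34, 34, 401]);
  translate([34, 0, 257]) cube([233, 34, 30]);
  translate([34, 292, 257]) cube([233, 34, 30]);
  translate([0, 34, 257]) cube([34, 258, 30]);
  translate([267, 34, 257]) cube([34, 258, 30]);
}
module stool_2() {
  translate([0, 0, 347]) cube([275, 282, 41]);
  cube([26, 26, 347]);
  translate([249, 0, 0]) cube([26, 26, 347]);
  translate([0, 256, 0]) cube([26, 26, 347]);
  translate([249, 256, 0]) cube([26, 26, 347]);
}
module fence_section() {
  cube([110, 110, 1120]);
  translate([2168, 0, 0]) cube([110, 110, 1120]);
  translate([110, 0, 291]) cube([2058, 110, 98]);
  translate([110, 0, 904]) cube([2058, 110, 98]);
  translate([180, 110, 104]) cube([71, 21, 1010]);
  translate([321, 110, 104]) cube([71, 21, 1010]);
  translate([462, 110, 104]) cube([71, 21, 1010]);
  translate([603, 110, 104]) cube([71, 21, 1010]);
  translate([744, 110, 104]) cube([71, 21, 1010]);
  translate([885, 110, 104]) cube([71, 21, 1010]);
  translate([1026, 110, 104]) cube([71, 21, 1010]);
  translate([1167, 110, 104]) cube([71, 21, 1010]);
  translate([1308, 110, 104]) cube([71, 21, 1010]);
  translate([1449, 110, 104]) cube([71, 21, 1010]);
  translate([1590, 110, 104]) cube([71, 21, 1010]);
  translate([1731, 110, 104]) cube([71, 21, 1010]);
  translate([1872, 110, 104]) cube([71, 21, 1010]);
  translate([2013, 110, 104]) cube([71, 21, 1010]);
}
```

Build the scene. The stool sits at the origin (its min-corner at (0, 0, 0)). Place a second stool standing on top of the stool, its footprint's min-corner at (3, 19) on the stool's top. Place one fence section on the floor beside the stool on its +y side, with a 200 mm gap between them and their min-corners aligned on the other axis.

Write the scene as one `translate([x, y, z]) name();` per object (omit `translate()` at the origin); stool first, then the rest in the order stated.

stool();
translate([3, 19, 437]) stool_2();
translate([0, 526, 0]) fence_section();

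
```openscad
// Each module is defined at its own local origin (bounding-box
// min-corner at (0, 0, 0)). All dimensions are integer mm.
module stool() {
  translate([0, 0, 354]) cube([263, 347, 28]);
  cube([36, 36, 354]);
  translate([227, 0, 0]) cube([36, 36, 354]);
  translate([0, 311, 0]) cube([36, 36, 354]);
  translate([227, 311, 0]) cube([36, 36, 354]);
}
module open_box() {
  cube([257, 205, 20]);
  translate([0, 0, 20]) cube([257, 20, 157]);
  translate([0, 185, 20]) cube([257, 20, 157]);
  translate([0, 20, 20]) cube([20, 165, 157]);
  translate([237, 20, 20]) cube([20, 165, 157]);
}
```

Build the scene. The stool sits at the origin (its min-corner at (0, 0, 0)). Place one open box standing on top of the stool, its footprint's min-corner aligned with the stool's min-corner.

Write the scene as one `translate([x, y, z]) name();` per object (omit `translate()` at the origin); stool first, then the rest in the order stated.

stool();
translate([0, 0, 382]) open_box();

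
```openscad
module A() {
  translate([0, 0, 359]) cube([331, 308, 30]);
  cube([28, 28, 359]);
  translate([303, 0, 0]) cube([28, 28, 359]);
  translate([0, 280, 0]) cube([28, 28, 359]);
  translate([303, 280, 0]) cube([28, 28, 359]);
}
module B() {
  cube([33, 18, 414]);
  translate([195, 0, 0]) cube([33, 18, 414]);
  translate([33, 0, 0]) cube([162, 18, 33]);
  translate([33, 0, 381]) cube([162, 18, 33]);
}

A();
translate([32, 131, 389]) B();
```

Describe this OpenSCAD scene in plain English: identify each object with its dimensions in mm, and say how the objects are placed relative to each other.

A is a four-legged stool. The seat is a 331×308×30 mm slab whose top surface is at z = 389 mm; four square legs, each 28×28 mm in cross-section, run from the floor (z = 0) to the underside of the seat, each flush with a corner of the seat.

B is a picture frame with a 162×348 mm rectangular opening (x by z) and a uniform 33 mm border on every side. Frame depth is 18 mm along y. It is built from two vertical stiles running the full outside height and two horizontal rails spanning the gap between the stiles.

The picture frame is on top of the stool.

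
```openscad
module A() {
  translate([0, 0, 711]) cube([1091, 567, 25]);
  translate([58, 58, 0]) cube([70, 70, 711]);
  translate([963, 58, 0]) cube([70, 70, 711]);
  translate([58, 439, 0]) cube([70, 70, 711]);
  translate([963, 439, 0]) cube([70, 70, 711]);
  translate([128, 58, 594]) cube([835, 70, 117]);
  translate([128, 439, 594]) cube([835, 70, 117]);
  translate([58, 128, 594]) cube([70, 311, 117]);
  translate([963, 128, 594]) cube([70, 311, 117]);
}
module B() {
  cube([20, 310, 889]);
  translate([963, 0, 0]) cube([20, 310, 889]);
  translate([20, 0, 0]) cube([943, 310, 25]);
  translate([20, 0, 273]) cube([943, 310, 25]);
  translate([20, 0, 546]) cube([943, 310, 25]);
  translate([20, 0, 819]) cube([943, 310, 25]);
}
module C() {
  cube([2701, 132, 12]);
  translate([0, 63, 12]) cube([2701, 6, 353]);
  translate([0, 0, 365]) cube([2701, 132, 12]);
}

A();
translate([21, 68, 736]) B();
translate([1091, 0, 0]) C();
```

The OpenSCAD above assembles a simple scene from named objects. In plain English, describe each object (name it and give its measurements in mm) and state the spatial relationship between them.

A is a rectangular dining table. The top is 1091×567×25 mm with its upper surface at z = 736 mm. It stands on four 70×70 mm square legs, each inset 58 mm from the nearest pair of top edges, running from the floor to the underside of the top. Four apron rails, 70 mm thick and 117 mm tall, run between adjacent legs with their top edges flush with the underside of the top and their outer faces flush with the legs' outer faces.

B is a bookshelf 983 mm wide overall, 310 mm deep and 889 mm tall. The two sides are 20 mm thick vertical panels. 4 horizontal shelves of 25 mm thickness span between the inner faces of the sides; the lowest shelf sits on the floor and shelves are stacked with a clear vertical gap of 248 mm between each pair.

C is an I-beam lying along x, 2701 mm long. Overall section height 377 mm. Two flanges 132 mm wide (y) and 12 mm thick, one on the floor and one at the top; a web 6 mm thick runs between them, centred on the flange width.

The bookshelf is on top of the table. The I-beam is against the table's +x side, with their −y faces flush.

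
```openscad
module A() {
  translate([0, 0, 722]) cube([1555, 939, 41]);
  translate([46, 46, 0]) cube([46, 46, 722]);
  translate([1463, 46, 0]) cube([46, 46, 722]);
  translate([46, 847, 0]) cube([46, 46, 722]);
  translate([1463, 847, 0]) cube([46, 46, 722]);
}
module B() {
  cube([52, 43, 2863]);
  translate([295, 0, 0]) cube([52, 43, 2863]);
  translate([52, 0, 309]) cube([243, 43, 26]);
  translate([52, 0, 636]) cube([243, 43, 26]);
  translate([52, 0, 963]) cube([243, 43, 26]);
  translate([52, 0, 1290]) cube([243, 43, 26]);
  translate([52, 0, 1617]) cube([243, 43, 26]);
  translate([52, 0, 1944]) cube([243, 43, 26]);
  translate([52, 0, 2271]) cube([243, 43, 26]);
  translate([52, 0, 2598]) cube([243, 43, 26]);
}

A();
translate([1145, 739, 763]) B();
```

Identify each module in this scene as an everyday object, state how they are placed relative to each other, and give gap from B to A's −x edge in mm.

The ladder's min-x is at 1145; the table's min-x is 0; gap = 1145 mm.

A is a table. B is a ladder. The ladder is on top of the table. The gap from the ladder to the table's −x edge is 1145 mm.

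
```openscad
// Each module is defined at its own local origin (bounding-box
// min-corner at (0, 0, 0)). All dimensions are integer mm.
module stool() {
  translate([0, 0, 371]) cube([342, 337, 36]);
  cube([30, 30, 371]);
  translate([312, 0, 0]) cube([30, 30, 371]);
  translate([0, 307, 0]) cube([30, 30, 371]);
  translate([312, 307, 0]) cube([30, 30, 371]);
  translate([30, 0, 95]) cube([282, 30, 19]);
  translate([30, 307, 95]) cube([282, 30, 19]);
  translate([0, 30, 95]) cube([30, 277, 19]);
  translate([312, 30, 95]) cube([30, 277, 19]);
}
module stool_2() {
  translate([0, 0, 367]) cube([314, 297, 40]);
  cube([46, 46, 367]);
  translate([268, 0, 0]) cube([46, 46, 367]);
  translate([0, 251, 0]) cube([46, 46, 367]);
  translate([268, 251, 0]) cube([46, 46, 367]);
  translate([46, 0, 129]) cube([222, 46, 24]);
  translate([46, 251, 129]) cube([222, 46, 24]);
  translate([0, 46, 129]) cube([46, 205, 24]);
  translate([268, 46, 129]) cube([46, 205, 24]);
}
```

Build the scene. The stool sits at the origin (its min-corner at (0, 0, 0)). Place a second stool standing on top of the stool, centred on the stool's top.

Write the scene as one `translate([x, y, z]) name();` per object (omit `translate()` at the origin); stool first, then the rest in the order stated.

stool();
translate([14, 20, 407]) stool_2();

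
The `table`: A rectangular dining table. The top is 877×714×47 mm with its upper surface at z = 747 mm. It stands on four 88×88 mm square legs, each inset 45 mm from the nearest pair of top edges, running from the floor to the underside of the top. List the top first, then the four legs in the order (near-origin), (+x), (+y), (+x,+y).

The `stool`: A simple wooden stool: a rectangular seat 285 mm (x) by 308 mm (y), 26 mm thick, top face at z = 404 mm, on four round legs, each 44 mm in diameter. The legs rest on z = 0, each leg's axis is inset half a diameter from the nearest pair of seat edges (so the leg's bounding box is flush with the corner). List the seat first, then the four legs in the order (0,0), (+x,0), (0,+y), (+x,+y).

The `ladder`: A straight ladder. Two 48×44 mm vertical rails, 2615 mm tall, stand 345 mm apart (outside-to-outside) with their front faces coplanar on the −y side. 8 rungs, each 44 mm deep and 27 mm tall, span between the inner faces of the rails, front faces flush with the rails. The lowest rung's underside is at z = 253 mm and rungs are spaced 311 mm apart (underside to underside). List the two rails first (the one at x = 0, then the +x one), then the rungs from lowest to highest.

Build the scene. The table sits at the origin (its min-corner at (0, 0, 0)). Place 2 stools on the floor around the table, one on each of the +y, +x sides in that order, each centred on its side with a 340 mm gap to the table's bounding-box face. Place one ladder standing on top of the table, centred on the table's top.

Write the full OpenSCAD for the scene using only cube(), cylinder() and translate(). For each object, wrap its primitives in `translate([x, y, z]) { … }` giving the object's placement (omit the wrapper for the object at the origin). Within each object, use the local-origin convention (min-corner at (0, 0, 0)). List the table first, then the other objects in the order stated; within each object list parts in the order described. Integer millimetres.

translate([0, 0, 700]) cube([877, 714, 47]);
translate([45, 45, 0]) cube([88, 88, 700]);
translate([744, 45, 0]) cube([88, 88, 700]);
translate([45, 581, 0]) cube([88, 88, 700]);
translate([744, 581, 0]) cube([88, 88, 700]);
translate([296, 1054, 0]) {
  translate([0, 0, 378]) cube([285, 308, 26]);
  translate([22, 22, 0]) cylinder(h = 378, r = 22);
  translate([263, 22, 0]) cylinder(h = 378, r = 22);
  translate([22, 286, 0]) cylinder(h = 378, r = 22);
  translate([263, 286, 0]) cylinder(h = 378, r = 22);
}
translate([1217, 203, 0]) {
  translate([0, 0, 378]) cube([285, 308, 26]);
  translate([22, 22, 0]) cylinder(h = 378, r = 22);
  translate([263, 22, 0]) cylinder(h = 378, r = 22);
  translate([22, 286, 0]) cylinder(h = 378, r = 22);
  translate([263, 286, 0]) cylinder(h = 378, r = 22);
}
translate([266, 335, 747]) {
  cube([48, 44, 2615]);
  translate([297, 0, 0]) cube([48, 44, 2615]);
  translate([48, 0, 253]) cube([249, 44, 27]);
  translate([48, 0, 564]) cube([249, 44, 27]);
  translate([48, 0, 875]) cube([249, 44, 27]);
  translate([48, 0, 1186]) cube([249, 44, 27]);
  translate([48, 0, 1497]) cube([249, 44, 27]);
  translate([48, 0, 1808]) cube([249, 44, 27]);
  translate([48, 0, 2119]) cube([249, 44, 27]);
  translate([48, 0, 2430]) cube([249, 44, 27]);
}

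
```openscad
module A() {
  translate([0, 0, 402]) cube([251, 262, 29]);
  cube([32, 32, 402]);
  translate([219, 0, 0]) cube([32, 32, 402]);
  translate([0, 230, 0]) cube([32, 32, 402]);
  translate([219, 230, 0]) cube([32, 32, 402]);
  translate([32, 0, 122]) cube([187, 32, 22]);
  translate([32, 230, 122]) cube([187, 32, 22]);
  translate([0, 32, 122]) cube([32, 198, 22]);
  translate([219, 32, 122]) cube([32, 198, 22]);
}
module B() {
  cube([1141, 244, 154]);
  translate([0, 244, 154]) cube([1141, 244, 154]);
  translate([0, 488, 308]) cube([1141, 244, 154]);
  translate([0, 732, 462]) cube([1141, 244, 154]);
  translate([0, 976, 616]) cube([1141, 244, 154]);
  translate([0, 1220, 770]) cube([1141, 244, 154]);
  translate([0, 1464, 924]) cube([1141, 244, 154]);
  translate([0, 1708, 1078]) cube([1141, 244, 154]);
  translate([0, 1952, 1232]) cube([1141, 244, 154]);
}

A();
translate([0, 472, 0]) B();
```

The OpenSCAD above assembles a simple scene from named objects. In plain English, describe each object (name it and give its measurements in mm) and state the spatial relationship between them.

A is a four-legged stool. The seat is a 251×262×29 mm slab whose top surface is at z = 431 mm; four square legs, each 32×32 mm in cross-section, run from the floor (z = 0) to the underside of the seat, each flush with a corner of the seat. Four stretchers, 32 mm wide and 22 mm tall, connect adjacent legs with their undersides at z = 122 mm, each running between the inner faces of the legs it joins and aligned with the legs' outer faces on the other axis.

B is a straight staircase of 9 solid steps. Each step is 1141 mm wide (x), 244 mm deep (y, the going) and 154 mm tall (the rise). The first step rests on the floor; each subsequent step sits one going further in +y and one rise higher in +z, directly behind and above the previous step with no overlap.

The staircase is on the floor beside the stool on its +y side.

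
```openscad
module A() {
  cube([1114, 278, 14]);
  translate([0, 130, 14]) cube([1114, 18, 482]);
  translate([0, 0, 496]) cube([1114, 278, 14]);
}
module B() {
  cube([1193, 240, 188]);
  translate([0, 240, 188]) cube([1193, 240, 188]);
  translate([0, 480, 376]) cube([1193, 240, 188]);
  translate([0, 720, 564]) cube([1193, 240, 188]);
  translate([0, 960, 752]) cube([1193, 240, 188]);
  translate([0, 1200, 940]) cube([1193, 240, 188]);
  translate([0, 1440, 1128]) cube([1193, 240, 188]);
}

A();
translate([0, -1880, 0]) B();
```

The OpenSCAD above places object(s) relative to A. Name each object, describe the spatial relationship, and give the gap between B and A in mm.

A is an I-beam. B is a staircase. The staircase is on the floor beside the I-beam on its −y side. The gap between the staircase and the I-beam is 200 mm.

The staircase's nearest face is 200 mm from the I-beam's −y face.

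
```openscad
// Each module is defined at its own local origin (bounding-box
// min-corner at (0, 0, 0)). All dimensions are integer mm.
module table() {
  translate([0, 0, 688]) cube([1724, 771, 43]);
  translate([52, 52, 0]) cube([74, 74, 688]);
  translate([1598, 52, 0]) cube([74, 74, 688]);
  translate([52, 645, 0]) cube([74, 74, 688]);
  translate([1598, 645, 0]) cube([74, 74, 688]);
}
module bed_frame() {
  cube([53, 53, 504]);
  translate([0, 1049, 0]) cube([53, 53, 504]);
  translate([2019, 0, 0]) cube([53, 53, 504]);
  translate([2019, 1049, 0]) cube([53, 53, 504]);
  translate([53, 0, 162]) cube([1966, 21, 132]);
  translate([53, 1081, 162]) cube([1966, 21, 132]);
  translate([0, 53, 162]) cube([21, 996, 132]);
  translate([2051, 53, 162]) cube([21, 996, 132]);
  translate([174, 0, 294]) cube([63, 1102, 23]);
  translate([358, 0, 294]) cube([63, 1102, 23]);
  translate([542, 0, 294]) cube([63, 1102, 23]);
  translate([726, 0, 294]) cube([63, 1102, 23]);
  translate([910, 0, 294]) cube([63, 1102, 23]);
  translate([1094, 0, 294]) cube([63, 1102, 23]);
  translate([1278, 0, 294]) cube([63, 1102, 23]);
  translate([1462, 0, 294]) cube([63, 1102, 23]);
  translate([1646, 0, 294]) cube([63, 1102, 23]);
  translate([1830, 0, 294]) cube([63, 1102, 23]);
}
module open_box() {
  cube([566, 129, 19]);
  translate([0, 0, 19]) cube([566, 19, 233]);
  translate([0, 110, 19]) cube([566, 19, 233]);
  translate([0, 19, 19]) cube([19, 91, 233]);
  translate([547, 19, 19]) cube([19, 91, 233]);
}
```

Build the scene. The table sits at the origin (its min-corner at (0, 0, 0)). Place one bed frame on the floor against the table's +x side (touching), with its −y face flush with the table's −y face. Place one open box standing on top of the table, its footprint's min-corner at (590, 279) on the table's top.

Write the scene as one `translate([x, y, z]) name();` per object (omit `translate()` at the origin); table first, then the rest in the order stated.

table();
translate([1724, 0, 0]) bed_frame();
translate([590, 279, 731]) open_box();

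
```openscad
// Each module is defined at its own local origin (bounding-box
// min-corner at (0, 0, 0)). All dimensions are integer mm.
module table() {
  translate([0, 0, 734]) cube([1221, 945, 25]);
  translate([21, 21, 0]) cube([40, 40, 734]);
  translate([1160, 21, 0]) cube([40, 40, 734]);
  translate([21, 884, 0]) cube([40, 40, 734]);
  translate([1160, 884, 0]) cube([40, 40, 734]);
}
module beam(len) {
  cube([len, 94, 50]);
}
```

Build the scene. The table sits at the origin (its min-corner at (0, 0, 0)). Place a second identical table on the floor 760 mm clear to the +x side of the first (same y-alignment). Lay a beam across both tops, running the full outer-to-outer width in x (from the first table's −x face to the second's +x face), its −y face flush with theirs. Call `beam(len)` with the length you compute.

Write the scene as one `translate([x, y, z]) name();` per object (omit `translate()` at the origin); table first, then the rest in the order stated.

table();
translate([1981, 0, 0]) table();
translate([0, 0, 759]) beam(3202);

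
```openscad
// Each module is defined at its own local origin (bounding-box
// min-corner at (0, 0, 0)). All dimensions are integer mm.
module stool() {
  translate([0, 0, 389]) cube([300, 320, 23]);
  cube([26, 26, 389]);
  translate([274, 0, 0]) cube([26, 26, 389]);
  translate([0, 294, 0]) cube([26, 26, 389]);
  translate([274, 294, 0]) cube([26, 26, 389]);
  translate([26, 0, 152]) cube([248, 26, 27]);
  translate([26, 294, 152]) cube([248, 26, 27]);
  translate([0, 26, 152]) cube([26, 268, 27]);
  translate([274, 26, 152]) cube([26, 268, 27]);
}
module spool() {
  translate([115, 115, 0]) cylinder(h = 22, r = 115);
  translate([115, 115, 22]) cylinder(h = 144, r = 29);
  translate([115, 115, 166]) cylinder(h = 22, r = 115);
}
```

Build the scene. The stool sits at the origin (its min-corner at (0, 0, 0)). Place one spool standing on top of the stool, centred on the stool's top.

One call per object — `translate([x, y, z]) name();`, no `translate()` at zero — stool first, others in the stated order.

stool();
translate([35, 45, 412]) spool();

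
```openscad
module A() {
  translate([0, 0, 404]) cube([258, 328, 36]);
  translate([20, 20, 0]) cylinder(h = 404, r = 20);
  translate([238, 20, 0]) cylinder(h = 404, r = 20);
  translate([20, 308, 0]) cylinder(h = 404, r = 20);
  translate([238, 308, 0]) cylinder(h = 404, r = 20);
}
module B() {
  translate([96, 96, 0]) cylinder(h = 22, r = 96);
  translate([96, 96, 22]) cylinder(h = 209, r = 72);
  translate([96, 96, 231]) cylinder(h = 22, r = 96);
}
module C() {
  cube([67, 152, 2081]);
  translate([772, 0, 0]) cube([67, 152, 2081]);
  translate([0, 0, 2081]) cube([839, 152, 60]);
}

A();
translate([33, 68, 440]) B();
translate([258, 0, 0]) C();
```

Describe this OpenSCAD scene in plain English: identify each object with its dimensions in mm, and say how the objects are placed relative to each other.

A is a simple wooden stool: a rectangular seat 258 mm (x) by 328 mm (y), 36 mm thick, top face at z = 440 mm, on four round legs, each 40 mm in diameter. The legs rest on z = 0, each leg's axis is inset half a diameter from the nearest pair of seat edges (so the leg's bounding box is flush with the corner).

B is a spool: two coaxial disc flanges of radius 96 mm and thickness 22 mm, joined by a core cylinder of radius 72 mm and height 209 mm. The lower flange rests on z = 0 and the three cylinders share a vertical axis.

C is a rectangular door frame: two vertical jambs of 67×152 mm section, 2081 mm tall, with a clear opening 705 mm wide between their inner faces. A header 60 mm tall and 152 mm deep lies on top of the jambs and spans the full outside width.

The spool is on top of the stool, centred. The door frame is against the stool's +x side, with their −y faces flush.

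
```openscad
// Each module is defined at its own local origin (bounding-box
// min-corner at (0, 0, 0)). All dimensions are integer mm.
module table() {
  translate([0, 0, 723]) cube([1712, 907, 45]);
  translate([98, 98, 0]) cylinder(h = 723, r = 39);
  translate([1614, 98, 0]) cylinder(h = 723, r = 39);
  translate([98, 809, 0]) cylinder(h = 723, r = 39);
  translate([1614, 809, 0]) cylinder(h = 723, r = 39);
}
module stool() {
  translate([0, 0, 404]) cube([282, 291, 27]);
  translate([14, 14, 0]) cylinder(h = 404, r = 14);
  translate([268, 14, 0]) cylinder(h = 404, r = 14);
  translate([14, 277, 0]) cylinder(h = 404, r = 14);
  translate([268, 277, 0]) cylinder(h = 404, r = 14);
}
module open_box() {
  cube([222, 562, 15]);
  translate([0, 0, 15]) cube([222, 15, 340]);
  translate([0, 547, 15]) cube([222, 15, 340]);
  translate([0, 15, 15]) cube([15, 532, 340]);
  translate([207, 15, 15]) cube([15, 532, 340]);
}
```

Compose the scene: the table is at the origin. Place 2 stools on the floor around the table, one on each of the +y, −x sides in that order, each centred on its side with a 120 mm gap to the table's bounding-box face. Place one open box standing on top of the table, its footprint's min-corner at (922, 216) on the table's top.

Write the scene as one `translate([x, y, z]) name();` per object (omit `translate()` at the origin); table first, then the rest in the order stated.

table();
translate([715, 1027, 0]) stool();
translate([-402, 308, 0]) stool();
translate([922, 216, 768]) open_box();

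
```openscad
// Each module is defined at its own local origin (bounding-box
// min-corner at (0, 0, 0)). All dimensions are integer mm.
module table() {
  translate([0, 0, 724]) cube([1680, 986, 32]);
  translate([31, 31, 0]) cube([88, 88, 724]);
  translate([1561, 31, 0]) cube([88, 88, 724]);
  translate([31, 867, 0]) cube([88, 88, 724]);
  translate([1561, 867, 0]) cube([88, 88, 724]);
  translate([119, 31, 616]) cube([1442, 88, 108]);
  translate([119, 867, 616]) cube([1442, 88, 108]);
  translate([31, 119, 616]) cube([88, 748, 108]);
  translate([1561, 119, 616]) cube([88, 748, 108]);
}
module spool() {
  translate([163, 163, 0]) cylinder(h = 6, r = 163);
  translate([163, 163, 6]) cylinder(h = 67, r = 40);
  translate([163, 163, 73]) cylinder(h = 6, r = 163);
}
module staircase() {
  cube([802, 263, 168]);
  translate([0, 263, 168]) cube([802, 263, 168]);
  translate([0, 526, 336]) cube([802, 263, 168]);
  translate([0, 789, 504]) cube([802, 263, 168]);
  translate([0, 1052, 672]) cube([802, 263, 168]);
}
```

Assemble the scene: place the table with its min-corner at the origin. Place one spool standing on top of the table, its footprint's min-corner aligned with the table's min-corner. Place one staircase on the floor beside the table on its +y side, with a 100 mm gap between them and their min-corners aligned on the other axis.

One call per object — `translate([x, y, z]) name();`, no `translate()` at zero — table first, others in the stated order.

table();
translate([0, 0, 756]) spool();
translate([0, 1086, 0]) staircase();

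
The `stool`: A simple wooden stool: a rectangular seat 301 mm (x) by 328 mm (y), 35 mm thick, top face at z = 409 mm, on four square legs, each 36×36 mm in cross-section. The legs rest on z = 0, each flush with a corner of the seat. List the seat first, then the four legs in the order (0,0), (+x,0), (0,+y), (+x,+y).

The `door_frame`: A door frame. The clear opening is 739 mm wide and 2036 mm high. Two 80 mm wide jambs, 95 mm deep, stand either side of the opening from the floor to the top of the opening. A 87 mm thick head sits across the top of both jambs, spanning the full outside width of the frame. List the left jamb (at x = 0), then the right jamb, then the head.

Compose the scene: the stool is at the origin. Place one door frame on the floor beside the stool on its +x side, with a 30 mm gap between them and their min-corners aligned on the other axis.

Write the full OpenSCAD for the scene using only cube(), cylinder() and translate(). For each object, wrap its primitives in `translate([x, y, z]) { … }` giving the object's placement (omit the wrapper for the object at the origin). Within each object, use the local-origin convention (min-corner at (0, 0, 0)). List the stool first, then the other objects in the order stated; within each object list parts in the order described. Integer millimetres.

translate([0, 0, 374]) cube([301, 328, 35]);
cube([36, 36, 374]);
translate([265, 0, 0]) cube([36, 36, 374]);
translate([0, 292, 0]) cube([36, 36, 374]);
translate([265, 292, 0]) cube([36, 36, 374]);
translate([331, 0, 0]) {
  cube([80, 95, 2036]);
  translate([819, 0, 0]) cube([80, 95, 2036]);
  translate([0, 0, 2036]) cube([899, 95, 87]);
}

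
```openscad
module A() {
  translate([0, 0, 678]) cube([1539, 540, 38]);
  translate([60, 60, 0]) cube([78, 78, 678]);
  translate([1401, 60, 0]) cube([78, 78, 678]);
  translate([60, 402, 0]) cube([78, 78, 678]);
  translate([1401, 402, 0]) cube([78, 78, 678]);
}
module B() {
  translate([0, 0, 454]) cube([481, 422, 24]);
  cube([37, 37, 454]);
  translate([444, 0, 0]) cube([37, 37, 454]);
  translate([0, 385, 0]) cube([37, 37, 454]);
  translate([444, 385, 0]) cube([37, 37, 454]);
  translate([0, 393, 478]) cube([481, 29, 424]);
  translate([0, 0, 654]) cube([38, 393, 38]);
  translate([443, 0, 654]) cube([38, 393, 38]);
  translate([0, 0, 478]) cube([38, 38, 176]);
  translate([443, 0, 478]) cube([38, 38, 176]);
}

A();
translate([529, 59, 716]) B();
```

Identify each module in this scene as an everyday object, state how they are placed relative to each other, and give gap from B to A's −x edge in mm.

The chair's min-x is at 529; the table's min-x is 0; gap = 529 mm.

A is a table. B is a chair. The chair is on top of the table, centred. The gap from the chair to the table's −x edge is 529 mm.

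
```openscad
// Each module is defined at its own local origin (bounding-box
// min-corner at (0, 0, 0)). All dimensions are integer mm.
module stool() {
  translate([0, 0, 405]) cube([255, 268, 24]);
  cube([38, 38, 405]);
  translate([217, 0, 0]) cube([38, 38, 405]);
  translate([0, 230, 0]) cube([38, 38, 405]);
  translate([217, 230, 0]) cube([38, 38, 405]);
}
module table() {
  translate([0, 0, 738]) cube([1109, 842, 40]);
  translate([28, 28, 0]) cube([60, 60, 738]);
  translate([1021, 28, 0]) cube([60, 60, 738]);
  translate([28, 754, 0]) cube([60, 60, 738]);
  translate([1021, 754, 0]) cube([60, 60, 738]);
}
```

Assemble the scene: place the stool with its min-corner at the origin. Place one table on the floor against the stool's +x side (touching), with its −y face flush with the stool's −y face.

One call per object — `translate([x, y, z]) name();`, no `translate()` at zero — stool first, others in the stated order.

stool();
translate([255, 0, 0]) table();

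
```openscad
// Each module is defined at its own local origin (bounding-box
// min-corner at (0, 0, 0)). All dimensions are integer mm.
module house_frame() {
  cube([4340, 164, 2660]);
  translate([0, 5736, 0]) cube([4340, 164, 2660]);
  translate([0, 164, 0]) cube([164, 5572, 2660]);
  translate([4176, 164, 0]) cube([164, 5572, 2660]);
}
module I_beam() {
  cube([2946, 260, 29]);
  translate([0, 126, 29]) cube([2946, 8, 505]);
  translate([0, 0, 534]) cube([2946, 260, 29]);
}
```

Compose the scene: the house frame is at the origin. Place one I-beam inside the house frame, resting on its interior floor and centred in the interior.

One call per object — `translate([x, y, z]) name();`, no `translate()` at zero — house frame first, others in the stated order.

house_frame();
translate([697, 2820, 0]) I_beam();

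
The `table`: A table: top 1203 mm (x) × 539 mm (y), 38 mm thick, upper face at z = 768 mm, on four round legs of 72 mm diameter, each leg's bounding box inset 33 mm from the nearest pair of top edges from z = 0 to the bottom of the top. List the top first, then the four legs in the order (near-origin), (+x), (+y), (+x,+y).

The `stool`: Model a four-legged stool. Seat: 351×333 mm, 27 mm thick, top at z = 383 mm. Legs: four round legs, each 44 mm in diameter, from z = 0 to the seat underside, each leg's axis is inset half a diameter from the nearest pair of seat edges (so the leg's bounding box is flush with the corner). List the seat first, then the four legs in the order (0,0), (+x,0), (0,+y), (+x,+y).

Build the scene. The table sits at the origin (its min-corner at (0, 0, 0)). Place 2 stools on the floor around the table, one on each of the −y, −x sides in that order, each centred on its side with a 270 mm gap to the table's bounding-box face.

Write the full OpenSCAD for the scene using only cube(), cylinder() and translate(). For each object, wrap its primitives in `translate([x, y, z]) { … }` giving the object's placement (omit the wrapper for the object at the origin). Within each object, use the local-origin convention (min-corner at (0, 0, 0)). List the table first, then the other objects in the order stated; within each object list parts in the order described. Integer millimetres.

translate([0, 0, 730]) cube([1203, 539, 38]);
translate([69, 69, 0]) cylinder(h = 730, r = 36);
translate([1134, 69, 0]) cylinder(h = 730, r = 36);
translate([69, 470, 0]) cylinder(h = 730, r = 36);
translate([1134, 470, 0]) cylinder(h = 730, r = 36);
translate([426, -603, 0]) {
  translate([0, 0, 356]) cube([351, 333, 27]);
  translate([22, 22, 0]) cylinder(h = 356, r = 22);
  translate([329, 22, 0]) cylinder(h = 356, r = 22);
  translate([22, 311, 0]) cylinder(h = 356, r = 22);
  translate([329, 311, 0]) cylinder(h = 356, r = 22);
}
translate([-621, 103, 0]) {
  translate([0, 0, 356]) cube([351, 333, 27]);
  translate([22, 22, 0]) cylinder(h = 356, r = 22);
  translate([329, 22, 0]) cylinder(h = 356, r = 22);
  translate([22, 311, 0]) cylinder(h = 356, r = 22);
  translate([329, 311, 0]) cylinder(h = 356, r = 22);
}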